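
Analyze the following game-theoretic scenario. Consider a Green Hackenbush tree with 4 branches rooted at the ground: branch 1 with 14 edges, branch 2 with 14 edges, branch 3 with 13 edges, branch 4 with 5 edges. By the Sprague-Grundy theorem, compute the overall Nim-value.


The tree has 4 branches from the ground vertex.
In Green Hackenbush, the Nim-value of a simple path of length k is k.
Branch 1: length 14, Nim-value = 14
Branch 2: length 14, Nim-value = 14
Branch 3: length 13, Nim-value = 13
Branch 4: length 5, Nim-value = 5
Total Nim-value = XOR of all branch values:
0 XOR 14 = 14
14 XOR 14 = 0
0 XOR 13 = 13
13 XOR 5 = 8
Nim-value of the tree = 8

8


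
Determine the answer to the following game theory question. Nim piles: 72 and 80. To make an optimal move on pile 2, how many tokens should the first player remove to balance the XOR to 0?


Piles: 72 and 80
Current XOR: 72 XOR 80 = 24 (non-zero, so this is an N-position).
To make the XOR zero, we need to find a move that balances the piles.
For pile 2 (size 80): target = 80 XOR 24 = 72
We reduce pile 2 from 80 to 72.
Tokens removed: 80 - 72 = 8
Verification: 72 XOR 72 = 0

8


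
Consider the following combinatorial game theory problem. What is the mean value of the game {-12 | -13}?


Game = {-12 | -13}, a switch {a | b} with numbers a > b.
Its thermograph has left wall a - t and right wall b + t, which meet at t = (a - b)/2, where both equal (a + b)/2. So the mast (mean value) is at (a + b)/2.
Mean = (-12 + (-13))/2 = -25/2 = -25/2

-25/2


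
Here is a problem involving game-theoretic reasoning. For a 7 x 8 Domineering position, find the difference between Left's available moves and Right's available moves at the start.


Board is 7 x 8 (rows x cols).
Left (vertical) placements: (rows-1) * cols = 6 * 8 = 48
Right (horizontal) placements: rows * (cols-1) = 7 * 7 = 49
Advantage = Left - Right = 48 - 49 = -1

-1


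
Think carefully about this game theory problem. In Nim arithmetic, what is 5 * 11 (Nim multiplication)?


Nim multiplication is bilinear over XOR: (u XOR v) * w = (u*w) XOR (v*w).
So we split each operand into its bit components and XOR the pairwise Nim products.
5 = 1 + 4 (as XOR of powers of 2).
11 = 1 + 2 + 8 (as XOR of powers of 2).
Using the standard Nim-product table on single bits:
  2*2 = 3,   2*4 = 8,   2*8 = 12,
  4*4 = 6,   4*8 = 11,  8*8 = 13,
and  1*x = x (identity), k*l = l*k (commutative).
Pairwise Nim products:
  1 * 1 = 1
  1 * 2 = 2
  1 * 8 = 8
  4 * 1 = 4
  4 * 2 = 8
  4 * 8 = 11
XOR them: 1 XOR 2 XOR 8 XOR 4 XOR 8 XOR 11 = 12.
Result: 5 * 11 = 12 (in Nim).

12


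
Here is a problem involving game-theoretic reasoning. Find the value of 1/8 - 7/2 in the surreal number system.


x = 1/8, y = 7/2
Converting to common denominator: 8
x = 1/8, y = 28/8
x - y = 1/8 - 7/2 = -27/8

-27/8


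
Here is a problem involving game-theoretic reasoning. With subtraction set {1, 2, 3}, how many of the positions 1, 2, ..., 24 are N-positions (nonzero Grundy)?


Subtraction set S = {1, 2, 3}, so G(n) = n mod 4.
G(n) = 0 when n is a multiple of 4.
Multiples of 4 in [1, 24]: 6
N-positions (nonzero Grundy) = 24 - 6 = 18

18


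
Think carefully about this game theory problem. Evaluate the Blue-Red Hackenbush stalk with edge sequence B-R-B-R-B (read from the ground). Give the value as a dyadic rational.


Edges (from ground): B-R-B-R-B
By Berlekamp's sign-expansion rule, a Blue-Red Hackenbush stalk has the value of the surreal number whose sign sequence is the edge sequence with B -> + and R -> -.
Sign sequence: +-+-+
Trace the sign expansion in the surreal number tree, starting from 0:
Edge 1: B (sign +) -> bounds (0, +inf), value = 1
Edge 2: R (sign -) -> bounds (0, 1), value = 1/2
Edge 3: B (sign +) -> bounds (1/2, 1), value = 3/4
Edge 4: R (sign -) -> bounds (1/2, 3/4), value = 5/8
Edge 5: B (sign +) -> bounds (5/8, 3/4), value = 11/16
Game value = 11/16

11/16


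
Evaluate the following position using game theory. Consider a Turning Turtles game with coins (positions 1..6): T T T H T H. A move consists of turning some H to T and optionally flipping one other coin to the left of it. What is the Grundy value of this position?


Coins: T T T H T H
Key fact: a single head at position k behaves exactly like a Nim heap of size k (turning it to T and optionally flipping a coin at j < k corresponds to moving the heap from k to j, or to 0), and heads combine as a disjunctive sum (two heads at the same place would cancel, matching j XOR j = 0). So the Nim-value is the XOR of the 1-indexed positions of the heads.
Face-up positions (1-indexed): [4, 6]
XOR 0 with 4: 0 XOR 4 = 4
XOR 4 with 6: 4 XOR 6 = 2
Nim-value = 2

2


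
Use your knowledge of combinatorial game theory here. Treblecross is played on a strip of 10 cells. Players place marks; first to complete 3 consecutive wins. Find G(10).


Treblecross: place X on empty cells; 3-in-a-row wins.
Playing within two cells of an existing X lets the opponent win at once, so sensible play treats the cells i-2..i+2 around each X as dead. The player left with no safe cell loses, so this is a normal-play take-away game on strips of safe cells.
Placing X at cell i (0-indexed) of a strip of k safe cells leaves independent strips of sizes max(0, i-2) and max(0, k-i-3). Hence G(k) = mex{ G(max(0,i-2)) XOR G(max(0,k-i-3)) : 0 <= i < k }, with G(0) = 0.
G(1): splits (0,0):0^0=0 -> mex({0}) = 1
G(2): splits (0,0):0^0=0 -> mex({0}) = 1
G(3): splits (0,0):0^0=0 -> mex({0}) = 1
G(4): splits (0,1):0^1=1 (0,0):0^0=0 -> mex({0, 1}) = 2
G(5): splits (0,2):0^1=1 (0,1):0^1=1 (0,0):0^0=0 -> mex({0, 1}) = 2
G(6) = mex({1}) = 0
G(7) = mex({0, 1, 2}) = 3
G(8) = mex({0, 1, 2}) = 3
G(9) = mex({0, 2}) = 1
G(10) = mex({0, 2, 3}) = 1
Therefore G(10) = 1.

1


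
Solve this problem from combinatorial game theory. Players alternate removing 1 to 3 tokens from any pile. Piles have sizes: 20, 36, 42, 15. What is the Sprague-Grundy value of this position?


Subtraction set: {1, 2, 3}
For this subtraction set, G(n) = n mod 4 (period = max + 1 = 4).
Pile 1 (size 20): G(20) = 20 mod 4 = 0
Pile 2 (size 36): G(36) = 36 mod 4 = 0
Pile 3 (size 42): G(42) = 42 mod 4 = 2
Pile 4 (size 15): G(15) = 15 mod 4 = 3
Total Grundy value = XOR of all: 0 XOR 0 XOR 2 XOR 3 = 1

1


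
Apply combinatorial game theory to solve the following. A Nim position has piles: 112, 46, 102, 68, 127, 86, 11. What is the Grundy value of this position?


We need the XOR (exclusive or) of all pile sizes.
After XOR-ing pile 1 (size 112): 0 XOR 112 = 112
After XOR-ing pile 2 (size 46): 112 XOR 46 = 94
After XOR-ing pile 3 (size 102): 94 XOR 102 = 56
After XOR-ing pile 4 (size 68): 56 XOR 68 = 124
After XOR-ing pile 5 (size 127): 124 XOR 127 = 3
After XOR-ing pile 6 (size 86): 3 XOR 86 = 85
After XOR-ing pile 7 (size 11): 85 XOR 11 = 94
The Nim-value of this position is 94.

94


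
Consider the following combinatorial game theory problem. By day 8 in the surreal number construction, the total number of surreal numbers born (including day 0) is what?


Day 0: {|} = 0 is born. Count = 1.
Day n: the number of surreal numbers born by day n is 2^(n+1) - 1.
By day 0: 2^1 - 1 = 1
By day 1: 2^2 - 1 = 3
By day 2: 2^3 - 1 = 7
By day 3: 2^4 - 1 = 15
By day 4: 2^5 - 1 = 31
By day 5: 2^6 - 1 = 63
By day 6: 2^7 - 1 = 127
By day 7: 2^8 - 1 = 255
By day 8: 2^9 - 1 = 511
By day 8: 511 surreal numbers.

511


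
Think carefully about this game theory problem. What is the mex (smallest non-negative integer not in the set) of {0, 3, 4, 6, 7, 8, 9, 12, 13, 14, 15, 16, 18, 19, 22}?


Set = {0, 3, 4, 6, 7, 8, 9, 12, 13, 14, 15, 16, 18, 19, 22}
0 is in the set.
1 is NOT in the set. This is the mex.
mex = 1

1


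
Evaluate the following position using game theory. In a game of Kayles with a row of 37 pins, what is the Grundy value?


Kayles: a move removes 1 or 2 adjacent pins from a contiguous row.
Removing pins from a row of k leaves two independent rows (a, b) with a + b = k - 1 (one pin) or a + b = k - 2 (two pins); an end removal gives a = 0.
By Sprague-Grundy, G(k) = mex{ G(a) XOR G(b) } over all these splits. G(0) = 0.
G(1): splits (0,0):0^0=0 -> mex({0}) = 1
G(2): splits (0,1):0^1=1 (0,0):0^0=0 -> mex({0, 1}) = 2
G(3): splits (0,2):0^2=2 (1,1):1^1=0 (0,1):0^1=1 -> mex({0, 1, 2}) = 3
G(4): splits (0,3):0^3=3 (1,2):1^2=3 (0,2):0^2=2 (1,1):1^1=0 -> mex({0, 2, 3}) = 1
G(5): splits (0,4):0^1=1 (1,3):1^3=2 (2,2):2^2=0 (0,3):0^3=3 (1,2):1^2=3 -> mex({0, 1, 2, 3}) = 4
G(6) = mex({0, 1, 2, 4}) = 3
G(7) = mex({0, 1, 3, 4, 5}) = 2
G(8) = mex({0, 2, 3, 5, 6}) = 1
G(9) = mex({0, 1, 2, 3, 6, 7}) = 4
G(10) = mex({0, 1, 3, 4, 5, 7}) = 2
G(11) = mex({0, 1, 2, 3, 4, 5}) = 6
G(12) = mex({0, 1, 2, 3, 5, 6, 7}) = 4
G(13) = mex({0, 2, 3, 4, 6, 7}) = 1
G(14) = mex({0, 1, 4, 5, 6, 7}) = 2
G(15) = mex({0, 1, 2, 3, 4, 5, 6}) = 7
G(16) = mex({0, 2, 3, 5, 6, 7}) = 1
G(17) = mex({0, 1, 2, 3, 5, 6, 7}) = 4
G(18) = mex({0, 1, 2, 4, 5, 6}) = 3
G(19) = mex({0, 1, 3, 4, 5, 7}) = 2
G(20) = mex({0, 2, 3, 4, 5, 6, 7}) = 1
G(21) = mex({0, 1, 2, 3, 5, 6, 7}) = 4
G(22) = mex({0, 1, 2, 3, 4, 5, 7}) = 6
G(23) = mex({0, 1, 2, 3, 4, 5, 6}) = 7
G(24) = mex({0, 1, 2, 3, 5, 6, 7}) = 4
G(25) = mex({0, 2, 3, 4, 6, 7}) = 1
G(26) = mex({0, 1, 3, 4, 5, 6, 7}) = 2
G(27) = mex({0, 1, 2, 3, 4, 5, 6, 7}) = 8
G(28) = mex({0, 1, 2, 3, 4, 6, 7, 8}) = 5
G(29) = mex({0, 1, 2, 3, 5, 6, 7, 8, 9}) = 4
G(30) = mex({0, 1, 2, 3, 4, 5, 6, 9, 10}) = 7
G(31) = mex({0, 1, 3, 4, 5, 7, 10, 11}) = 2
G(32) = mex({0, 2, 3, 4, 5, 6, 7, 9, 11}) = 1
G(33) = mex({0, 1, 2, 3, 4, 5, 6, 7, 9, 12}) = 8
G(34) = mex({0, 1, 2, 3, 4, 5, 7, 8, 11, 12}) = 6
G(35) = mex({0, 1, 2, 3, 4, 5, 6, 8, 9, 10, 11}) = 7
G(36) = mex({0, 1, 2, 3, 5, 6, 7, 9, 10}) = 4
G(37) = mex({0, 2, 3, 4, 6, 7, 9, 10, 11, 12}) = 1
Therefore G(37) = 1.

1


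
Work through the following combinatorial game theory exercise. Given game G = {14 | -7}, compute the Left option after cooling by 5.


Original game: {14 | -7} (a switch {a | b} with a > b).
Cooling by t (for t below the temperature (a - b)/2 = 21/2) taxes each move by t: {a | b} cooled by t is {a - t | b + t}.
Cooling amount: t = 5
Cooled Left option: 14 - 5 = 9
Cooled Right option: -7 + 5 = -2
Cooled game: {9 | -2}
Left option = 9

9


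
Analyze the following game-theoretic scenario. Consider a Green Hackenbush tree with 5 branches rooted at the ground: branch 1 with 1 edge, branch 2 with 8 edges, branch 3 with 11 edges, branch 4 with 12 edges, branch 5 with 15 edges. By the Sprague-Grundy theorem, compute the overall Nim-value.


The tree has 5 branches from the ground vertex.
In Green Hackenbush, the Nim-value of a simple path of length k is k.
Branch 1: length 1, Nim-value = 1
Branch 2: length 8, Nim-value = 8
Branch 3: length 11, Nim-value = 11
Branch 4: length 12, Nim-value = 12
Branch 5: length 15, Nim-value = 15
Total Nim-value = XOR of all branch values:
0 XOR 1 = 1
1 XOR 8 = 9
9 XOR 11 = 2
2 XOR 12 = 14
14 XOR 15 = 1
Nim-value of the tree = 1

1


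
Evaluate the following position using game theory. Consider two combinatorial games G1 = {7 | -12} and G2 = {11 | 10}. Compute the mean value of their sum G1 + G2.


G1 = {7 | -12}, G2 = {11 | 10}
Each is a switch {a | b} with numbers a > b; its mean value is (a + b)/2, and mean value is additive over game sums: m(G1 + G2) = m(G1) + m(G2).
Mean of G1 = (7 + (-12))/2 = -5/2 = -5/2
Mean of G2 = (11 + (10))/2 = 21/2 = 21/2
Mean of G1 + G2 = -5/2 + 21/2 = 8

8


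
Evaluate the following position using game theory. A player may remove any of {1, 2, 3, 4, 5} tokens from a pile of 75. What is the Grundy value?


The subtraction set is S = {1, 2, 3, 4, 5}.
G(k) = mex{ G(k - s) : s in S, s <= k }. We compute iteratively: G(0) = 0.
G(1) = mex({0}) = 1
G(2) = mex({0, 1}) = 2
G(3) = mex({0, 1, 2}) = 3
G(4) = mex({0, 1, 2, 3}) = 4
G(5) = mex({0, 1, 2, 3, 4}) = 5
G(6) = mex({1, 2, 3, 4, 5}) = 0
G(7) = mex({0, 2, 3, 4, 5}) = 1
G(8) = mex({0, 1, 3, 4, 5}) = 2
G(9) = mex({0, 1, 2, 4, 5}) = 3
G(10) = mex({0, 1, 2, 3, 5}) = 4
Observe that G(6)..G(10) = 0, 1, 2, 3, 4 repeats G(0)..G(4) = 0, 1, 2, 3, 4.
For k >= max(S) = 5, G(k) is determined by the previous 5 values G(k-5)..G(k-1); a window of 5 consecutive values has recurred shifted by 6, so by induction G(k + 6) = G(k) for all k >= 0: the sequence is periodic from the start with period 6.
One period: G(0..5) = 0, 1, 2, 3, 4, 5.
75 mod 6 = 3, so G(75) = G(3) = 3.

3


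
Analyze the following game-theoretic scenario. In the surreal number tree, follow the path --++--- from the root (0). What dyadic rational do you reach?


Sign expansion: --++---
Rule: track bounds (lo, hi), initially (-inf, +inf). On '+', the current value becomes lo and we move to the simplest number in (value, hi): value + 1 if hi = +inf, otherwise the midpoint (value + hi)/2. On '-', the current value becomes hi and we move to value - 1 if lo = -inf, otherwise the midpoint (lo + value)/2.
Start at 0.
Step 1: sign = -, move left. Bounds: (-inf, 0). Value = -1
Step 2: sign = -, move left. Bounds: (-inf, -1). Value = -2
Step 3: sign = +, move right. Bounds: (-2, -1). Value = -3/2
Step 4: sign = +, move right. Bounds: (-3/2, -1). Value = -5/4
Step 5: sign = -, move left. Bounds: (-3/2, -5/4). Value = -11/8
Step 6: sign = -, move left. Bounds: (-3/2, -11/8). Value = -23/16
Step 7: sign = -, move left. Bounds: (-3/2, -23/16). Value = -47/32
The surreal number with sign expansion --++--- is -47/32.

-47/32


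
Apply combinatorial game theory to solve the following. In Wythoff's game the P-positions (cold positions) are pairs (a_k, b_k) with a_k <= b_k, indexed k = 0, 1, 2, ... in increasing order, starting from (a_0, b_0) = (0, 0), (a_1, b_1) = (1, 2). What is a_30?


By Wythoff's theorem, a_k = floor(k * phi) and b_k = floor(k * phi^2) = a_k + k, where phi = (1 + sqrt(5))/2 is the golden ratio.
phi = (1 + sqrt(5))/2 = 1.618034
k = 30
k * phi = 30 * 1.618034 = 48.541020
a_30 = floor(k * phi) = 48

48


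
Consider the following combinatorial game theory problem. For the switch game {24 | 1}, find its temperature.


The game is {24 | 1}, a switch {a | b} with numbers a > b.
Cooling {a | b} by t gives {a - t | b + t}, which stops being hot when a - t = b + t, i.e. at t = (a - b)/2. So the temperature of a switch is (a - b)/2.
Temperature = (Left option - Right option) / 2
= (24 - (1)) / 2
= 23 / 2
= 23/2

23/2


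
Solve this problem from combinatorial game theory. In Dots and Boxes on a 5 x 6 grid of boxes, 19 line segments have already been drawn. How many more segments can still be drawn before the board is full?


Grid: 5 x 6 boxes, i.e. 6 rows and 7 columns of dots.
Horizontal edges: (rows + 1) * cols = 6 * 6 = 36
Vertical edges: rows * (cols + 1) = 5 * 7 = 35
Total edges: 36 + 35 = 71
Edges drawn: 19
Remaining: 71 - 19 = 52

52


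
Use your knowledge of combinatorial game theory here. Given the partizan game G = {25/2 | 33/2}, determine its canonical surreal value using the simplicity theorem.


Left options: {25/2}, max = 25/2
Right options: {33/2}, min = 33/2
All options are numbers and max(Left) < min(Right), so by the simplicity theorem the value is the simplest (earliest-born) number strictly between 25/2 and 33/2.
Integers 13 through 16 all lie strictly between 25/2 and 33/2.
Among integers, the simplest (lowest birthday = smallest |n|; 0 is born on day 0, +-n on day n) is 13.
No non-integer in the interval can be simpler: if x is a non-integer in the interval, then floor(x) or ceil(x) also lies in the interval (the interval contains an integer), and both are proper prefixes of x's sign expansion, i.e. born earlier. So the game value is 13.
Game value = 13

13


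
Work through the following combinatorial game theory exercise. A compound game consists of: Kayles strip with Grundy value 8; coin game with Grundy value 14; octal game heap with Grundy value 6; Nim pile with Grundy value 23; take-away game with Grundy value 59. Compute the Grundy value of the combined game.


By the Sprague-Grundy theorem, the Grundy value of a sum of games is the XOR of individual Grundy values.
Kayles strip: Grundy value = 8. Running XOR: 0 XOR 8 = 8
coin game: Grundy value = 14. Running XOR: 8 XOR 14 = 6
octal game heap: Grundy value = 6. Running XOR: 6 XOR 6 = 0
Nim pile: Grundy value = 23. Running XOR: 0 XOR 23 = 23
take-away game: Grundy value = 59. Running XOR: 23 XOR 59 = 44
The combined Grundy value is 44.

44


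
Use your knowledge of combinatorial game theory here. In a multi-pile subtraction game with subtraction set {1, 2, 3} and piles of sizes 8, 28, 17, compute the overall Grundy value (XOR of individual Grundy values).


Subtraction set: {1, 2, 3}
For this subtraction set, G(n) = n mod 4 (period = max + 1 = 4).
Pile 1 (size 8): G(8) = 8 mod 4 = 0
Pile 2 (size 28): G(28) = 28 mod 4 = 0
Pile 3 (size 17): G(17) = 17 mod 4 = 1
Total Grundy value = XOR of all: 0 XOR 0 XOR 1 = 1

1


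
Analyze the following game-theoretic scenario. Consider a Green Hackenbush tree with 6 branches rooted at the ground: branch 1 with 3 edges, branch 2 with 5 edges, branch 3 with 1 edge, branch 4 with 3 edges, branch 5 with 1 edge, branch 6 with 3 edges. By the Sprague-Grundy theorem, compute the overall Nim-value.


The tree has 6 branches from the ground vertex.
In Green Hackenbush, the Nim-value of a simple path of length k is k.
Branch 1: length 3, Nim-value = 3
Branch 2: length 5, Nim-value = 5
Branch 3: length 1, Nim-value = 1
Branch 4: length 3, Nim-value = 3
Branch 5: length 1, Nim-value = 1
Branch 6: length 3, Nim-value = 3
Total Nim-value = XOR of all branch values:
0 XOR 3 = 3
3 XOR 5 = 6
6 XOR 1 = 7
7 XOR 3 = 4
4 XOR 1 = 5
5 XOR 3 = 6
Nim-value of the tree = 6

6


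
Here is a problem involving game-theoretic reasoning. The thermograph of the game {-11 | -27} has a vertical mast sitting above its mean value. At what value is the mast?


Game = {-11 | -27}, a switch {a | b} with numbers a > b.
Its thermograph has left wall a - t and right wall b + t, which meet at t = (a - b)/2, where both equal (a + b)/2. So the mast (mean value) is at (a + b)/2.
Mean = (-11 + (-27))/2 = -38/2 = -19

-19


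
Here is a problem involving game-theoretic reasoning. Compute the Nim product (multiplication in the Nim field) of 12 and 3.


Nim multiplication is bilinear over XOR: (u XOR v) * w = (u*w) XOR (v*w).
So we split each operand into its bit components and XOR the pairwise Nim products.
12 = 4 + 8 (as XOR of powers of 2).
3 = 1 + 2 (as XOR of powers of 2).
Using the standard Nim-product table on single bits:
  2*2 = 3,   2*4 = 8,   2*8 = 12,
  4*4 = 6,   4*8 = 11,  8*8 = 13,
and  1*x = x (identity), k*l = l*k (commutative).
Pairwise Nim products:
  4 * 1 = 4
  4 * 2 = 8
  8 * 1 = 8
  8 * 2 = 12
XOR them: 4 XOR 8 XOR 8 XOR 12 = 8.
Result: 12 * 3 = 8 (in Nim).

8


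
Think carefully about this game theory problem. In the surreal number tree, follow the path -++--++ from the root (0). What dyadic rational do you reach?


Sign expansion: -++--++
Rule: track bounds (lo, hi), initially (-inf, +inf). On '+', the current value becomes lo and we move to the simplest number in (value, hi): value + 1 if hi = +inf, otherwise the midpoint (value + hi)/2. On '-', the current value becomes hi and we move to value - 1 if lo = -inf, otherwise the midpoint (lo + value)/2.
Start at 0.
Step 1: sign = -, move left. Bounds: (-inf, 0). Value = -1
Step 2: sign = +, move right. Bounds: (-1, 0). Value = -1/2
Step 3: sign = +, move right. Bounds: (-1/2, 0). Value = -1/4
Step 4: sign = -, move left. Bounds: (-1/2, -1/4). Value = -3/8
Step 5: sign = -, move left. Bounds: (-1/2, -3/8). Value = -7/16
Step 6: sign = +, move right. Bounds: (-7/16, -3/8). Value = -13/32
Step 7: sign = +, move right. Bounds: (-13/32, -3/8). Value = -25/64
The surreal number with sign expansion -++--++ is -25/64.

-25/64


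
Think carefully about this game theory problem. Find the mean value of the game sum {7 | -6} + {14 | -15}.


G1 = {7 | -6}, G2 = {14 | -15}
Each is a switch {a | b} with numbers a > b; its mean value is (a + b)/2, and mean value is additive over game sums: m(G1 + G2) = m(G1) + m(G2).
Mean of G1 = (7 + (-6))/2 = 1/2 = 1/2
Mean of G2 = (14 + (-15))/2 = -1/2 = -1/2
Mean of G1 + G2 = 1/2 + -1/2 = 0

0


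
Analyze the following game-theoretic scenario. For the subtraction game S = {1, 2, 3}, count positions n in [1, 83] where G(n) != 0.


Subtraction set S = {1, 2, 3}, so G(n) = n mod 4.
G(n) = 0 when n is a multiple of 4.
Multiples of 4 in [1, 83]: 20
N-positions (nonzero Grundy) = 83 - 20 = 63

63


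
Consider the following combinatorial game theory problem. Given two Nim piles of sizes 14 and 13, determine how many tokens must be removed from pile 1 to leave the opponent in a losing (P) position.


Piles: 14 and 13
Current XOR: 14 XOR 13 = 3 (non-zero, so this is an N-position).
To make the XOR zero, we need to find a move that balances the piles.
For pile 1 (size 14): target = 14 XOR 3 = 13
We reduce pile 1 from 14 to 13.
Tokens removed: 14 - 13 = 1
Verification: 13 XOR 13 = 0

1


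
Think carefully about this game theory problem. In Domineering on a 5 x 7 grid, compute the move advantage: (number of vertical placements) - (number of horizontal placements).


Board is 5 x 7 (rows x cols).
Left (vertical) placements: (rows-1) * cols = 4 * 7 = 28
Right (horizontal) placements: rows * (cols-1) = 5 * 6 = 30
Advantage = Left - Right = 28 - 30 = -2

-2


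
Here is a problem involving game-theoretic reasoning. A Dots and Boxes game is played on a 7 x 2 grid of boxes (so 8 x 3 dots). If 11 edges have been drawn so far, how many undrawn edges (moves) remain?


Grid: 7 x 2 boxes, i.e. 8 rows and 3 columns of dots.
Horizontal edges: (rows + 1) * cols = 8 * 2 = 16
Vertical edges: rows * (cols + 1) = 7 * 3 = 21
Total edges: 16 + 21 = 37
Edges drawn: 11
Remaining: 37 - 11 = 26

26


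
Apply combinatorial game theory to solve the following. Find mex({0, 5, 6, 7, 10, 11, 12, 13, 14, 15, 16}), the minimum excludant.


Set = {0, 5, 6, 7, 10, 11, 12, 13, 14, 15, 16}
0 is in the set.
1 is NOT in the set. This is the mex.
mex = 1

1


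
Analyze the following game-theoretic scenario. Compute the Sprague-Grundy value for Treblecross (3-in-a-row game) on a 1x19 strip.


Treblecross: place X on empty cells; 3-in-a-row wins.
Playing within two cells of an existing X lets the opponent win at once, so sensible play treats the cells i-2..i+2 around each X as dead. The player left with no safe cell loses, so this is a normal-play take-away game on strips of safe cells.
Placing X at cell i (0-indexed) of a strip of k safe cells leaves independent strips of sizes max(0, i-2) and max(0, k-i-3). Hence G(k) = mex{ G(max(0,i-2)) XOR G(max(0,k-i-3)) : 0 <= i < k }, with G(0) = 0.
G(1): splits (0,0):0^0=0 -> mex({0}) = 1
G(2): splits (0,0):0^0=0 -> mex({0}) = 1
G(3): splits (0,0):0^0=0 -> mex({0}) = 1
G(4): splits (0,1):0^1=1 (0,0):0^0=0 -> mex({0, 1}) = 2
G(5): splits (0,2):0^1=1 (0,1):0^1=1 (0,0):0^0=0 -> mex({0, 1}) = 2
G(6) = mex({1}) = 0
G(7) = mex({0, 1, 2}) = 3
G(8) = mex({0, 1, 2}) = 3
G(9) = mex({0, 2}) = 1
G(10) = mex({0, 2, 3}) = 1
G(11) = mex({0, 3}) = 1
G(12) = mex({1, 3}) = 0
G(13) = mex({0, 1, 2, 3}) = 4
G(14) = mex({0, 1, 2}) = 3
G(15) = mex({0, 1, 2}) = 3
G(16) = mex({0, 1, 2, 4}) = 3
G(17) = mex({0, 1, 3, 4}) = 2
G(18) = mex({0, 1, 3, 4}) = 2
G(19) = mex({0, 1, 3, 5}) = 2
Therefore G(19) = 2.

2


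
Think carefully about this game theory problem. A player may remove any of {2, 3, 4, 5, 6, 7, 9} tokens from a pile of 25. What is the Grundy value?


The subtraction set is S = {2, 3, 4, 5, 6, 7, 9}.
G(k) = mex{ G(k - s) : s in S, s <= k }. We compute iteratively: G(0) = 0.
G(1) = mex({}) = 0
G(2) = mex({0}) = 1
G(3) = mex({0}) = 1
G(4) = mex({0, 1}) = 2
G(5) = mex({0, 1}) = 2
G(6) = mex({0, 1, 2}) = 3
G(7) = mex({0, 1, 2}) = 3
G(8) = mex({0, 1, 2, 3}) = 4
G(9) = mex({0, 1, 2, 3}) = 4
G(10) = mex({0, 1, 2, 3, 4}) = 5
G(11) = mex({1, 2, 3, 4}) = 0
G(12) = mex({1, 2, 3, 4, 5}) = 0
G(13) = mex({0, 2, 3, 4, 5}) = 1
G(14) = mex({0, 2, 3, 4, 5}) = 1
G(15) = mex({0, 1, 3, 4, 5}) = 2
G(16) = mex({0, 1, 3, 4, 5}) = 2
G(17) = mex({0, 1, 2, 4, 5}) = 3
G(18) = mex({0, 1, 2, 4}) = 3
G(19) = mex({0, 1, 2, 3, 5}) = 4
Observe that G(11)..G(19) = 0, 0, 1, 1, 2, 2, 3, 3, 4 repeats G(0)..G(8) = 0, 0, 1, 1, 2, 2, 3, 3, 4.
For k >= max(S) = 9, G(k) is determined by the previous 9 values G(k-9)..G(k-1); a window of 9 consecutive values has recurred shifted by 11, so by induction G(k + 11) = G(k) for all k >= 0: the sequence is periodic from the start with period 11.
One period: G(0..10) = 0, 0, 1, 1, 2, 2, 3, 3, 4, 4, 5.
25 mod 11 = 3, so G(25) = G(3) = 1.

1


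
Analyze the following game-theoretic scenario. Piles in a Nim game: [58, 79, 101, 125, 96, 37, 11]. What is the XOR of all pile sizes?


We need the XOR (exclusive or) of all pile sizes.
After XOR-ing pile 1 (size 58): 0 XOR 58 = 58
After XOR-ing pile 2 (size 79): 58 XOR 79 = 117
After XOR-ing pile 3 (size 101): 117 XOR 101 = 16
After XOR-ing pile 4 (size 125): 16 XOR 125 = 109
After XOR-ing pile 5 (size 96): 109 XOR 96 = 13
After XOR-ing pile 6 (size 37): 13 XOR 37 = 40
After XOR-ing pile 7 (size 11): 40 XOR 11 = 35
The Nim-value of this position is 35.

35


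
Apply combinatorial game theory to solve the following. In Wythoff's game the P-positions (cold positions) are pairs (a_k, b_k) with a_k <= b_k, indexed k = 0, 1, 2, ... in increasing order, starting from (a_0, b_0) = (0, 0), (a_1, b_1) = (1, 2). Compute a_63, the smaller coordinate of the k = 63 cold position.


By Wythoff's theorem, a_k = floor(k * phi) and b_k = floor(k * phi^2) = a_k + k, where phi = (1 + sqrt(5))/2 is the golden ratio.
phi = (1 + sqrt(5))/2 = 1.618034
k = 63
k * phi = 63 * 1.618034 = 101.936141
a_63 = floor(k * phi) = 101

101


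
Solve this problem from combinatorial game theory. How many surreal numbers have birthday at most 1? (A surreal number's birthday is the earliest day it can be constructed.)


Day 0: {|} = 0 is born. Count = 1.
Day n: the number of surreal numbers born by day n is 2^(n+1) - 1.
By day 0: 2^1 - 1 = 1
By day 1: 2^2 - 1 = 3
By day 1: 3 surreal numbers.

3


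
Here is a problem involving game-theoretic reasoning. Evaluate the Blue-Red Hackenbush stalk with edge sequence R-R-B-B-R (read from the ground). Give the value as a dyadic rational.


Edges (from ground): R-R-B-B-R
By Berlekamp's sign-expansion rule, a Blue-Red Hackenbush stalk has the value of the surreal number whose sign sequence is the edge sequence with B -> + and R -> -.
Sign sequence: --++-
Trace the sign expansion in the surreal number tree, starting from 0:
Edge 1: R (sign -) -> bounds (-inf, 0), value = -1
Edge 2: R (sign -) -> bounds (-inf, -1), value = -2
Edge 3: B (sign +) -> bounds (-2, -1), value = -3/2
Edge 4: B (sign +) -> bounds (-3/2, -1), value = -5/4
Edge 5: R (sign -) -> bounds (-3/2, -5/4), value = -11/8
Game value = -11/8

-11/8


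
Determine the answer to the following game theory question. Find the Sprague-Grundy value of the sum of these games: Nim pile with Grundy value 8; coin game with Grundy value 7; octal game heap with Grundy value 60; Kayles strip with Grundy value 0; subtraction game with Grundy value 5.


By the Sprague-Grundy theorem, the Grundy value of a sum of games is the XOR of individual Grundy values.
Nim pile: Grundy value = 8. Running XOR: 0 XOR 8 = 8
coin game: Grundy value = 7. Running XOR: 8 XOR 7 = 15
octal game heap: Grundy value = 60. Running XOR: 15 XOR 60 = 51
Kayles strip: Grundy value = 0. Running XOR: 51 XOR 0 = 51
subtraction game: Grundy value = 5. Running XOR: 51 XOR 5 = 54
The combined Grundy value is 54.

54


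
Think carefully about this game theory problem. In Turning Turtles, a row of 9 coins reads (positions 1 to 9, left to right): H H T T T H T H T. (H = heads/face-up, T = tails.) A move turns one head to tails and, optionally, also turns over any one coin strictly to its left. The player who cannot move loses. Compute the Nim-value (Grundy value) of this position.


Coins: H H T T T H T H T
Key fact: a single head at position k behaves exactly like a Nim heap of size k (turning it to T and optionally flipping a coin at j < k corresponds to moving the heap from k to j, or to 0), and heads combine as a disjunctive sum (two heads at the same place would cancel, matching j XOR j = 0). So the Nim-value is the XOR of the 1-indexed positions of the heads.
Face-up positions (1-indexed): [1, 2, 6, 8]
XOR 0 with 1: 0 XOR 1 = 1
XOR 1 with 2: 1 XOR 2 = 3
XOR 3 with 6: 3 XOR 6 = 5
XOR 5 with 8: 5 XOR 8 = 13
Nim-value = 13

13


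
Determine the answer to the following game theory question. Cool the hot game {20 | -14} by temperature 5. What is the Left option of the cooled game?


Original game: {20 | -14} (a switch {a | b} with a > b).
Cooling by t (for t below the temperature (a - b)/2 = 17) taxes each move by t: {a | b} cooled by t is {a - t | b + t}.
Cooling amount: t = 5
Cooled Left option: 20 - 5 = 15
Cooled Right option: -14 + 5 = -9
Cooled game: {15 | -9}
Left option = 15

15


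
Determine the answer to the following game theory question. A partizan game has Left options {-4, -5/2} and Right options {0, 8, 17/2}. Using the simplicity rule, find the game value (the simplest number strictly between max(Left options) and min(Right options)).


Left options: {-4, -5/2}, max = -5/2
Right options: {0, 8, 17/2}, min = 0
All options are numbers and max(Left) < min(Right), so by the simplicity theorem the value is the simplest (earliest-born) number strictly between -5/2 and 0.
Integers -2 through -1 all lie strictly between -5/2 and 0.
Among integers, the simplest (lowest birthday = smallest |n|; 0 is born on day 0, +-n on day n) is -1.
No non-integer in the interval can be simpler: if x is a non-integer in the interval, then floor(x) or ceil(x) also lies in the interval (the interval contains an integer), and both are proper prefixes of x's sign expansion, i.e. born earlier. So the game value is -1.
Game value = -1

-1


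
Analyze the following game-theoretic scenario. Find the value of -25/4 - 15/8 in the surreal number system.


x = -25/4, y = 15/8
Converting to common denominator: 8
x = -50/8, y = 15/8
x - y = -25/4 - 15/8 = -65/8

-65/8


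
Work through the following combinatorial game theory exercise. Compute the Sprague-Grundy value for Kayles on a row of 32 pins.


Kayles: a move removes 1 or 2 adjacent pins from a contiguous row.
Removing pins from a row of k leaves two independent rows (a, b) with a + b = k - 1 (one pin) or a + b = k - 2 (two pins); an end removal gives a = 0.
By Sprague-Grundy, G(k) = mex{ G(a) XOR G(b) } over all these splits. G(0) = 0.
G(1): splits (0,0):0^0=0 -> mex({0}) = 1
G(2): splits (0,1):0^1=1 (0,0):0^0=0 -> mex({0, 1}) = 2
G(3): splits (0,2):0^2=2 (1,1):1^1=0 (0,1):0^1=1 -> mex({0, 1, 2}) = 3
G(4): splits (0,3):0^3=3 (1,2):1^2=3 (0,2):0^2=2 (1,1):1^1=0 -> mex({0, 2, 3}) = 1
G(5): splits (0,4):0^1=1 (1,3):1^3=2 (2,2):2^2=0 (0,3):0^3=3 (1,2):1^2=3 -> mex({0, 1, 2, 3}) = 4
G(6) = mex({0, 1, 2, 4}) = 3
G(7) = mex({0, 1, 3, 4, 5}) = 2
G(8) = mex({0, 2, 3, 5, 6}) = 1
G(9) = mex({0, 1, 2, 3, 6, 7}) = 4
G(10) = mex({0, 1, 3, 4, 5, 7}) = 2
G(11) = mex({0, 1, 2, 3, 4, 5}) = 6
G(12) = mex({0, 1, 2, 3, 5, 6, 7}) = 4
G(13) = mex({0, 2, 3, 4, 6, 7}) = 1
G(14) = mex({0, 1, 4, 5, 6, 7}) = 2
G(15) = mex({0, 1, 2, 3, 4, 5, 6}) = 7
G(16) = mex({0, 2, 3, 5, 6, 7}) = 1
G(17) = mex({0, 1, 2, 3, 5, 6, 7}) = 4
G(18) = mex({0, 1, 2, 4, 5, 6}) = 3
G(19) = mex({0, 1, 3, 4, 5, 7}) = 2
G(20) = mex({0, 2, 3, 4, 5, 6, 7}) = 1
G(21) = mex({0, 1, 2, 3, 5, 6, 7}) = 4
G(22) = mex({0, 1, 2, 3, 4, 5, 7}) = 6
G(23) = mex({0, 1, 2, 3, 4, 5, 6}) = 7
G(24) = mex({0, 1, 2, 3, 5, 6, 7}) = 4
G(25) = mex({0, 2, 3, 4, 6, 7}) = 1
G(26) = mex({0, 1, 3, 4, 5, 6, 7}) = 2
G(27) = mex({0, 1, 2, 3, 4, 5, 6, 7}) = 8
G(28) = mex({0, 1, 2, 3, 4, 6, 7, 8}) = 5
G(29) = mex({0, 1, 2, 3, 5, 6, 7, 8, 9}) = 4
G(30) = mex({0, 1, 2, 3, 4, 5, 6, 9, 10}) = 7
G(31) = mex({0, 1, 3, 4, 5, 7, 10, 11}) = 2
G(32) = mex({0, 2, 3, 4, 5, 6, 7, 9, 11}) = 1
Therefore G(32) = 1.

1


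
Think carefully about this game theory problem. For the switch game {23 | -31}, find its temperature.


The game is {23 | -31}, a switch {a | b} with numbers a > b.
Cooling {a | b} by t gives {a - t | b + t}, which stops being hot when a - t = b + t, i.e. at t = (a - b)/2. So the temperature of a switch is (a - b)/2.
Temperature = (Left option - Right option) / 2
= (23 - (-31)) / 2
= 54 / 2
= 27

27


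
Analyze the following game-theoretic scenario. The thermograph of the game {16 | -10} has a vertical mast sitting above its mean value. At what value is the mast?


Game = {16 | -10}, a switch {a | b} with numbers a > b.
Its thermograph has left wall a - t and right wall b + t, which meet at t = (a - b)/2, where both equal (a + b)/2. So the mast (mean value) is at (a + b)/2.
Mean = (16 + (-10))/2 = 6/2 = 3

3


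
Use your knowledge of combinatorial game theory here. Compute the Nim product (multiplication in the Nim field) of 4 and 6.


Nim multiplication is bilinear over XOR: (u XOR v) * w = (u*w) XOR (v*w).
So we split each operand into its bit components and XOR the pairwise Nim products.
4 = 4 (as XOR of powers of 2).
6 = 2 + 4 (as XOR of powers of 2).
Using the standard Nim-product table on single bits:
  2*2 = 3,   2*4 = 8,   2*8 = 12,
  4*4 = 6,   4*8 = 11,  8*8 = 13,
and  1*x = x (identity), k*l = l*k (commutative).
Pairwise Nim products:
  4 * 2 = 8
  4 * 4 = 6
XOR them: 8 XOR 6 = 14.
Result: 4 * 6 = 14 (in Nim).

14


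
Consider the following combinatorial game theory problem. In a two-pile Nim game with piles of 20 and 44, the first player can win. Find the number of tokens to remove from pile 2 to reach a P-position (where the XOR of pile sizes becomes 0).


Piles: 20 and 44
Current XOR: 20 XOR 44 = 56 (non-zero, so this is an N-position).
To make the XOR zero, we need to find a move that balances the piles.
For pile 2 (size 44): target = 44 XOR 56 = 20
We reduce pile 2 from 44 to 20.
Tokens removed: 44 - 20 = 24
Verification: 20 XOR 20 = 0

24


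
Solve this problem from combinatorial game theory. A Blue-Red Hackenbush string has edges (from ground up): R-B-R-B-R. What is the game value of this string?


Edges (from ground): R-B-R-B-R
By Berlekamp's sign-expansion rule, a Blue-Red Hackenbush stalk has the value of the surreal number whose sign sequence is the edge sequence with B -> + and R -> -.
Sign sequence: -+-+-
Trace the sign expansion in the surreal number tree, starting from 0:
Edge 1: R (sign -) -> bounds (-inf, 0), value = -1
Edge 2: B (sign +) -> bounds (-1, 0), value = -1/2
Edge 3: R (sign -) -> bounds (-1, -1/2), value = -3/4
Edge 4: B (sign +) -> bounds (-3/4, -1/2), value = -5/8
Edge 5: R (sign -) -> bounds (-3/4, -5/8), value = -11/16
Game value = -11/16

-11/16


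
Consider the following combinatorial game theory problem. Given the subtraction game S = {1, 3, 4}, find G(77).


The subtraction set is S = {1, 3, 4}.
G(k) = mex{ G(k - s) : s in S, s <= k }. We compute iteratively: G(0) = 0.
G(1) = mex({0}) = 1
G(2) = mex({1}) = 0
G(3) = mex({0}) = 1
G(4) = mex({0, 1}) = 2
G(5) = mex({0, 1, 2}) = 3
G(6) = mex({0, 1, 3}) = 2
G(7) = mex({1, 2}) = 0
G(8) = mex({0, 2, 3}) = 1
G(9) = mex({1, 2, 3}) = 0
G(10) = mex({0, 2}) = 1
Observe that G(7)..G(10) = 0, 1, 0, 1 repeats G(0)..G(3) = 0, 1, 0, 1.
For k >= max(S) = 4, G(k) is determined by the previous 4 values G(k-4)..G(k-1); a window of 4 consecutive values has recurred shifted by 7, so by induction G(k + 7) = G(k) for all k >= 0: the sequence is periodic from the start with period 7.
One period: G(0..6) = 0, 1, 0, 1, 2, 3, 2.
77 mod 7 = 0, so G(77) = G(0) = 0.

0


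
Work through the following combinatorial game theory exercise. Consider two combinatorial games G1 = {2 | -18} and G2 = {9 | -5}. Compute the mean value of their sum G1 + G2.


G1 = {2 | -18}, G2 = {9 | -5}
Each is a switch {a | b} with numbers a > b; its mean value is (a + b)/2, and mean value is additive over game sums: m(G1 + G2) = m(G1) + m(G2).
Mean of G1 = (2 + (-18))/2 = -16/2 = -8
Mean of G2 = (9 + (-5))/2 = 4/2 = 2
Mean of G1 + G2 = -8 + 2 = -6

-6


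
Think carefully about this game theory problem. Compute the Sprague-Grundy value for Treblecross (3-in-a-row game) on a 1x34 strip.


Treblecross: place X on empty cells; 3-in-a-row wins.
Playing within two cells of an existing X lets the opponent win at once, so sensible play treats the cells i-2..i+2 around each X as dead. The player left with no safe cell loses, so this is a normal-play take-away game on strips of safe cells.
Placing X at cell i (0-indexed) of a strip of k safe cells leaves independent strips of sizes max(0, i-2) and max(0, k-i-3). Hence G(k) = mex{ G(max(0,i-2)) XOR G(max(0,k-i-3)) : 0 <= i < k }, with G(0) = 0.
G(1): splits (0,0):0^0=0 -> mex({0}) = 1
G(2): splits (0,0):0^0=0 -> mex({0}) = 1
G(3): splits (0,0):0^0=0 -> mex({0}) = 1
G(4): splits (0,1):0^1=1 (0,0):0^0=0 -> mex({0, 1}) = 2
G(5): splits (0,2):0^1=1 (0,1):0^1=1 (0,0):0^0=0 -> mex({0, 1}) = 2
G(6) = mex({1}) = 0
G(7) = mex({0, 1, 2}) = 3
G(8) = mex({0, 1, 2}) = 3
G(9) = mex({0, 2}) = 1
G(10) = mex({0, 2, 3}) = 1
G(11) = mex({0, 3}) = 1
G(12) = mex({1, 3}) = 0
G(13) = mex({0, 1, 2, 3}) = 4
G(14) = mex({0, 1, 2}) = 3
G(15) = mex({0, 1, 2}) = 3
G(16) = mex({0, 1, 2, 4}) = 3
G(17) = mex({0, 1, 3, 4}) = 2
G(18) = mex({0, 1, 3, 4}) = 2
G(19) = mex({0, 1, 3, 5}) = 2
G(20) = mex({0, 1, 2, 3, 5}) = 4
G(21) = mex({0, 1, 2, 3, 5}) = 4
G(22) = mex({1, 2, 6}) = 0
G(23) = mex({0, 1, 2, 3, 4, 6}) = 5
G(24) = mex({0, 1, 2, 3, 4}) = 5
G(25) = mex({0, 1, 3, 4, 7}) = 2
G(26) = mex({0, 1, 3, 4, 5, 7}) = 2
G(27) = mex({0, 1, 3, 5}) = 2
G(28) = mex({0, 1, 2, 5}) = 3
G(29) = mex({0, 1, 2, 4, 5, 6}) = 3
G(30) = mex({1, 2, 4, 6}) = 0
G(31) = mex({0, 1, 2, 3, 4, 6}) = 5
G(32) = mex({1, 2, 3, 4, 7}) = 0
G(33) = mex({0, 3, 7}) = 1
G(34) = mex({0, 2, 3, 5, 7}) = 1
Therefore G(34) = 1.

1


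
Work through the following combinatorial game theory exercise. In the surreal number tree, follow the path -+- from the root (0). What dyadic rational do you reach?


Sign expansion: -+-
Rule: track bounds (lo, hi), initially (-inf, +inf). On '+', the current value becomes lo and we move to the simplest number in (value, hi): value + 1 if hi = +inf, otherwise the midpoint (value + hi)/2. On '-', the current value becomes hi and we move to value - 1 if lo = -inf, otherwise the midpoint (lo + value)/2.
Start at 0.
Step 1: sign = -, move left. Bounds: (-inf, 0). Value = -1
Step 2: sign = +, move right. Bounds: (-1, 0). Value = -1/2
Step 3: sign = -, move left. Bounds: (-1, -1/2). Value = -3/4
The surreal number with sign expansion -+- is -3/4.

-3/4


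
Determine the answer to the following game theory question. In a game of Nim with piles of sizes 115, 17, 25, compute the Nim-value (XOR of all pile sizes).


We need the XOR (exclusive or) of all pile sizes.
After XOR-ing pile 1 (size 115): 0 XOR 115 = 115
After XOR-ing pile 2 (size 17): 115 XOR 17 = 98
After XOR-ing pile 3 (size 25): 98 XOR 25 = 123
The Nim-value of this position is 123.

123


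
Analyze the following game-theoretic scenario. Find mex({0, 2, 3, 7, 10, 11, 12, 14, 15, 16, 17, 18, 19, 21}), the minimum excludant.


Set = {0, 2, 3, 7, 10, 11, 12, 14, 15, 16, 17, 18, 19, 21}
0 is in the set.
1 is NOT in the set. This is the mex.
mex = 1

1


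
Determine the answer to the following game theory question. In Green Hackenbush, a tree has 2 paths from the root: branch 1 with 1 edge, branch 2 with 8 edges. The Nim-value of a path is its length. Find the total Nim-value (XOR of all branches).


The tree has 2 branches from the ground vertex.
In Green Hackenbush, the Nim-value of a simple path of length k is k.
Branch 1: length 1, Nim-value = 1
Branch 2: length 8, Nim-value = 8
Total Nim-value = XOR of all branch values:
0 XOR 1 = 1
1 XOR 8 = 9
Nim-value of the tree = 9

9


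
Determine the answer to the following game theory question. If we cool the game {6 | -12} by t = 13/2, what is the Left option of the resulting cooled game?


Original game: {6 | -12} (a switch {a | b} with a > b).
Cooling by t (for t below the temperature (a - b)/2 = 9) taxes each move by t: {a | b} cooled by t is {a - t | b + t}.
Cooling amount: t = 13/2
Cooled Left option: 6 - 13/2 = -1/2
Cooled Right option: -12 + 13/2 = -11/2
Cooled game: {-1/2 | -11/2}
Left option = -1/2

-1/2
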